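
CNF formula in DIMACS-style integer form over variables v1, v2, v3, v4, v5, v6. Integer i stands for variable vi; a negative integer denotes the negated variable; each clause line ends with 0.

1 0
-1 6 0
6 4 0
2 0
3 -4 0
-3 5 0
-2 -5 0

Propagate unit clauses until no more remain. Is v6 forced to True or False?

(v1) is a unit clause: v1 = True.
(¬v1 ∨ v6): since v1 = True, the clause reduces to (v6). v6 = True.

True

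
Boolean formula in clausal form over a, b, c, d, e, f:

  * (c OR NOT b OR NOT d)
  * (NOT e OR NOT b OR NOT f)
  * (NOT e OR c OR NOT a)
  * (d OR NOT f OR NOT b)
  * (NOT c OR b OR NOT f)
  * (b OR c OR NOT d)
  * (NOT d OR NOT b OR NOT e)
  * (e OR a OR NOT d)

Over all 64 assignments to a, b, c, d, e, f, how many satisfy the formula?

Case analysis on b and d:
  b=T, d=T: remaining (a,c,e,f) ∈ {(T,T,F,F); (T,T,F,T)} — 2.
  b=T, d=F: 7 of the 16 assignments to (a,c,e,f) work.
  b=F, d=T: remaining (a,c,e,f) ∈ {(F,T,T,F); (T,T,F,F); (T,T,T,F)} — 3.
  b=F, d=F: 10 of the 16 assignments to (a,c,e,f) work.
Total: 2 + 7 + 3 + 10 = 22.

22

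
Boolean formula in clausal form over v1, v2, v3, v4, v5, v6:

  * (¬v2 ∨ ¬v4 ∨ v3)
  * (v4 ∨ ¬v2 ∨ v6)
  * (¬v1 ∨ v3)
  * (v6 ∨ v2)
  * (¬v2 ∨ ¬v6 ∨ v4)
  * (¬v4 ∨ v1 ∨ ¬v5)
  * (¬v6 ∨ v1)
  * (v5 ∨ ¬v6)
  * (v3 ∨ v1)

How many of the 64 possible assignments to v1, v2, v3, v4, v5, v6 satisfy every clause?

6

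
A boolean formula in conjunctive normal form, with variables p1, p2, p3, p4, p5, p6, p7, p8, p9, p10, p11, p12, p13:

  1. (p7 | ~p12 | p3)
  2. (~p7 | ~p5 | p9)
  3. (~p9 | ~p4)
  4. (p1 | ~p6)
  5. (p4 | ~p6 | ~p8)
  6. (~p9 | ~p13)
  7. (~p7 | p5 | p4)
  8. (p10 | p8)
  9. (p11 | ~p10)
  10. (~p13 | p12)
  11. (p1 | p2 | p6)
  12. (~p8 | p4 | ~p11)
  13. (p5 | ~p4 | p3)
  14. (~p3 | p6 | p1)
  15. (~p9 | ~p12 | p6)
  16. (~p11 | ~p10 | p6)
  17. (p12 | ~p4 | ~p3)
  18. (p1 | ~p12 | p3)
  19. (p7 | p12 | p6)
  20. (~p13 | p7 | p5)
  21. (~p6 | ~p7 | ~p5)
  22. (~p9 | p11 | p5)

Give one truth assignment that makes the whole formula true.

p1 = True, p2 = False, p3 = True, p4 = False, p5 = True, p6 = True, p7 = False, p8 = False, p9 = True, p10 = True, p11 = True, p12 = True, p13 = False

p1 occurs only positively in the remaining clauses — set p1 = True.
p13 occurs only negated in the remaining clauses — set p13 = False.
Branch on p3: take p3 = True.
Branch on p4: take p4 = False.
For the remaining variables, p2 = False, p5 = True, p6 = True, p7 = False, p8 = False, p9 = True, p10 = True, p11 = True, p12 = True works.
Every clause has at least one true literal under this assignment.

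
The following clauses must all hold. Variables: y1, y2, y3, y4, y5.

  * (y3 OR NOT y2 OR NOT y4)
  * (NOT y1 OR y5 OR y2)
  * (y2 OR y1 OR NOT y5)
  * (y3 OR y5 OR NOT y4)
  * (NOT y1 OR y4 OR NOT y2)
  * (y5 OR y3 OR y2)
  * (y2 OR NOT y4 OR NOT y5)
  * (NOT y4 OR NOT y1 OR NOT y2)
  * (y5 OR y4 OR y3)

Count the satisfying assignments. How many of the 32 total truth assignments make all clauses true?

9

Case analysis on y2 and y4:
  y2=1, y4=1: remaining (y1,y3,y5) ∈ {(0,1,0); (0,1,1)} — 2.
  y2=1, y4=0: remaining (y1,y3,y5) ∈ {(0,0,1); (0,1,0); (0,1,1)} — 3.
  y2=0, y4=1: remaining (y1,y3,y5) ∈ {(0,1,0)} — 1.
  y2=0, y4=0: remaining (y1,y3,y5) ∈ {(0,1,0); (1,0,1); (1,1,1)} — 3.
Total: 2 + 3 + 1 + 3 = 9.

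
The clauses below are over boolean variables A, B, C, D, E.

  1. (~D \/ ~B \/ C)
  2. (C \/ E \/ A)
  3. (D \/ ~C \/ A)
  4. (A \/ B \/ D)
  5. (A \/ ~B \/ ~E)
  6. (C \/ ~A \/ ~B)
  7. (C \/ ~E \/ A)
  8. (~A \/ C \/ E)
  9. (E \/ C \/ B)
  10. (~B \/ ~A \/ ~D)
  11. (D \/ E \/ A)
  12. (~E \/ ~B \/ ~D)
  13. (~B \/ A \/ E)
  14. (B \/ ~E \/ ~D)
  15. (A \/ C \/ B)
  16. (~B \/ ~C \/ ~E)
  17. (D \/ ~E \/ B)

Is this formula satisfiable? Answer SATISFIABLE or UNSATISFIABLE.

Set A = True and propagate.
Try B = False.
For the remaining variables, C = True, D = False, E = False works.
Every clause has at least one true literal under this assignment.
So A = True  B = False  C = True  D = False  E = False is a satisfying assignment.

SATISFIABLE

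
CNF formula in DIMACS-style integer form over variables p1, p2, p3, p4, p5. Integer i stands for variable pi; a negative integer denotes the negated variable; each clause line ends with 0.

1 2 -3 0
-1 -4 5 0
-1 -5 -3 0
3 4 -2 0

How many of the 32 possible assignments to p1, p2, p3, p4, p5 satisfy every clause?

Case analysis on p1 and p3:
  p1=1, p3=1: remaining (p2,p4,p5) ∈ {(0,0,0); (1,0,0)} — 2.
  p1=1, p3=0: remaining (p2,p4,p5) ∈ {(0,0,0); (0,0,1); (0,1,1); (1,1,1)} — 4.
  p1=0, p3=1: remaining (p2,p4,p5) ∈ {(1,0,0); (1,0,1); (1,1,0); (1,1,1)} — 4.
  p1=0, p3=0: p5 free; 3 ways for (p2,p4) × 2^1 = 6.
Total: 2 + 4 + 4 + 6 = 16.

16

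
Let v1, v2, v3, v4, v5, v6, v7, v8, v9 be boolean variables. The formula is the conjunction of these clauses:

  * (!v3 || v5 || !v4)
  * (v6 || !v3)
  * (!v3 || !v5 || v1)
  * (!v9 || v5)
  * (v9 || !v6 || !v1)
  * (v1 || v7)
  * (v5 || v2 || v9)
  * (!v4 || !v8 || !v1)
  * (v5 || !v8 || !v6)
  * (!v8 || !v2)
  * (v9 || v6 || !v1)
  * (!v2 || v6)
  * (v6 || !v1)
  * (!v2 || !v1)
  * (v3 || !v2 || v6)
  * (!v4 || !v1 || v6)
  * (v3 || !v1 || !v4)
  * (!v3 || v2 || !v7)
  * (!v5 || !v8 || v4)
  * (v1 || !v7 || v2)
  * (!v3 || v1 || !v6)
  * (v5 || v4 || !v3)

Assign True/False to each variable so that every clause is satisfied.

v1=True  v2=False  v3=False  v4=False  v5=True  v6=True  v7=False  v8=False  v9=True

Check each clause:
  1. (!v3 || v5 || !v4) — !v3 is true.
  2. (!v3 || v6) — !v3 is true.
  3. (!v3 || v1 || !v5) — v1 is true.
  4. (!v9 || v5) — v5 is true.
  5. (v9 || !v1 || !v6) — v9 is true.
  6. (v7 || v1) — v1 is true.
  7. (v2 || v5 || v9) — v9 is true.
  8. (!v4 || !v1 || !v8) — !v8 is true.
  9. (v5 || !v8 || !v6) — !v8 is true.
  10. (!v2 || !v8) — !v8 is true.
  11. (v6 || !v1 || v9) — v9 is true.
  12. (!v2 || v6) — !v2 is true.
  13. (v6 || !v1) — v6 is true.
  14. (!v2 || !v1) — !v2 is true.
  15. (!v2 || v6 || v3) — !v2 is true.
  16. (!v4 || !v1 || v6) — !v4 is true.
  17. (!v4 || v3 || !v1) — !v4 is true.
  18. (v2 || !v3 || !v7) — !v7 is true.
  19. (!v5 || v4 || !v8) — !v8 is true.
  20. (!v7 || v1 || v2) — !v7 is true.
  21. (v1 || !v6 || !v3) — v1 is true.
  22. (v4 || v5 || !v3) — v5 is true.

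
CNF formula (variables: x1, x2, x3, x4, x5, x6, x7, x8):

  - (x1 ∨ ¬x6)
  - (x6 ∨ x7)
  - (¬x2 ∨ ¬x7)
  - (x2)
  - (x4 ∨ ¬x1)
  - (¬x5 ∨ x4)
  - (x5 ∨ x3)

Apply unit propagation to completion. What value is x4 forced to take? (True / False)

True

(x2) is a unit clause: x2 = True.
In (¬x2 ∨ ¬x7), ¬x2 is now false; ¬x7 must hold, so x7 = False.
(x6 ∨ x7): since x7 = False, the clause reduces to (x6). x6 = True.
In (¬x6 ∨ x1), ¬x6 is now false; x1 must hold, so x1 = True.
In (¬x1 ∨ x4), ¬x1 is now false; x4 must hold, so x4 = True.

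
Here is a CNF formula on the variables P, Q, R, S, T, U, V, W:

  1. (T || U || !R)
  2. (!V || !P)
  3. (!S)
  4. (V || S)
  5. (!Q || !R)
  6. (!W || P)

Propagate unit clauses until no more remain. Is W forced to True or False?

False

Unit clause (!S) sets S = False.
From (V || S) and S = False: V = True.
In (!V || !P), !V is now false; !P must hold, so P = False.
(!W || P) with P = False leaves only !W, so W = False.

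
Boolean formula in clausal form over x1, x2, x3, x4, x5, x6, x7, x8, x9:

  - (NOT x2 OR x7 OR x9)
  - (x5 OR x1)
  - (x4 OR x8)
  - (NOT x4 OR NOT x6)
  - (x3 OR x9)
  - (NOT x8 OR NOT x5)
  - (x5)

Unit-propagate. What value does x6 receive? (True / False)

False

(x5) is a unit clause: x5 = True.
(NOT x5 OR NOT x8): since x5 = True, the clause reduces to (NOT x8). x8 = False.
(x8 OR x4): since x8 = False, the clause reduces to (x4). x4 = True.
In (NOT x4 OR NOT x6), NOT x4 is now false; NOT x6 must hold, so x6 = False.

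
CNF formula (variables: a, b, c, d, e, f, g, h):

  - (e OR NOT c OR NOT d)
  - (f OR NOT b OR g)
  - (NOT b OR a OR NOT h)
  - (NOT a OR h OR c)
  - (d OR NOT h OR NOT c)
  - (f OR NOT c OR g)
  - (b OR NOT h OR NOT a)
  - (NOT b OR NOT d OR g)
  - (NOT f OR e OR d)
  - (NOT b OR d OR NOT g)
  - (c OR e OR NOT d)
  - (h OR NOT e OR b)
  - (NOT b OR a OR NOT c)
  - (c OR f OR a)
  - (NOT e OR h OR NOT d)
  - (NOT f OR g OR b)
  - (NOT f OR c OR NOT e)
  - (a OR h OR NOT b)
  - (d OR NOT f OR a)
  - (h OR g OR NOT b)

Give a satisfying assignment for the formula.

a=F, b=F, c=T, d=T, e=T, f=F, g=T, h=T

Check each clause:
  1. (NOT d OR NOT c OR e) — e is true.
  2. (f OR g OR NOT b) — NOT b is true.
  3. (NOT b OR a OR NOT h) — NOT b is true.
  4. (NOT a OR h OR c) — h is true.
  5. (d OR NOT h OR NOT c) — d is true.
  6. (g OR NOT c OR f) — g is true.
  7. (NOT a OR NOT h OR b) — NOT a is true.
  8. (g OR NOT d OR NOT b) — NOT b is true.
  9. (d OR NOT f OR e) — NOT f is true.
  10. (d OR NOT g OR NOT b) — d is true.
  11. (NOT d OR c OR e) — c is true.
  12. (b OR h OR NOT e) — h is true.
  13. (a OR NOT b OR NOT c) — NOT b is true.
  14. (f OR a OR c) — c is true.
  15. (h OR NOT d OR NOT e) — h is true.
  16. (NOT f OR b OR g) — NOT f is true.
  17. (NOT e OR c OR NOT f) — NOT f is true.
  18. (NOT b OR a OR h) — h is true.
  19. (a OR NOT f OR d) — NOT f is true.
  20. (h OR g OR NOT b) — h is true.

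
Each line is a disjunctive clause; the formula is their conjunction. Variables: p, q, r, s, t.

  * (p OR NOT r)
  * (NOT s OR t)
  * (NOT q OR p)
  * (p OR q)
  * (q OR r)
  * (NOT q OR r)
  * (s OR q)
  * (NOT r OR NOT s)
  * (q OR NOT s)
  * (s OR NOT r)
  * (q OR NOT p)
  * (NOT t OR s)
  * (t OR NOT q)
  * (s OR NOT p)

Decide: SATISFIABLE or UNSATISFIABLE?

q = True:
  propagation gives p=True, r=True, s=False; an empty clause results — contradiction.
q = False:
  propagation gives p=True; an empty clause results — contradiction.
Every branch closes, so no satisfying assignment exists.

UNSATISFIABLE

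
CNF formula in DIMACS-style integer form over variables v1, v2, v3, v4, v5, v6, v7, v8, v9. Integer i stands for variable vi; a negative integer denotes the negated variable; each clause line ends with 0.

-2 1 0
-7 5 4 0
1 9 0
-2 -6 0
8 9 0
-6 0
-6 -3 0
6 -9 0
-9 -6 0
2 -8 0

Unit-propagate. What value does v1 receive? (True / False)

(!v6) is a unit clause: v6 = False.
(!v9 || v6) with v6 = False leaves only !v9, so v9 = False.
(v9 || v1): since v9 = False, the clause reduces to (v1). v1 = True.

True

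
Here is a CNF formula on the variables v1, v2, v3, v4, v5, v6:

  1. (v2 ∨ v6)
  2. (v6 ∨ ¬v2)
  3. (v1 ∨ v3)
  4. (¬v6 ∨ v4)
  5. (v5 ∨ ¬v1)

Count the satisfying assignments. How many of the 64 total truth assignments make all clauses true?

Split on v6, then v1.
  v6=1, v1=1: remaining (v2,v3,v4,v5) ∈ {(0,0,1,1); (0,1,1,1); (1,0,1,1); (1,1,1,1)} — 4.
  v6=1, v1=0: remaining (v2,v3,v4,v5) ∈ {(0,1,1,0); (0,1,1,1); (1,1,1,0); (1,1,1,1)} — 4.
  v6=0, v1=1: a clause becomes empty — 0.
  v6=0, v1=0: a clause becomes empty — 0.
Total: 4 + 4 + 0 + 0 = 8.

8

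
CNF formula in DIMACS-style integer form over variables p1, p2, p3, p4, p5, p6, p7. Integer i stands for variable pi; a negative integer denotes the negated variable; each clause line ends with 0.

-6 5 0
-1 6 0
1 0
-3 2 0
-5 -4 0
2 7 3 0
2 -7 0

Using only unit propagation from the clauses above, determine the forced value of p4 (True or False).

(p1) stands alone — p1 = True.
(p6 | ~p1): since p1 = True, the clause reduces to (p6). p6 = True.
From (~p6 | p5) and p6 = True: p5 = True.
In (~p4 | ~p5), ~p5 is now false; ~p4 must hold, so p4 = False.

False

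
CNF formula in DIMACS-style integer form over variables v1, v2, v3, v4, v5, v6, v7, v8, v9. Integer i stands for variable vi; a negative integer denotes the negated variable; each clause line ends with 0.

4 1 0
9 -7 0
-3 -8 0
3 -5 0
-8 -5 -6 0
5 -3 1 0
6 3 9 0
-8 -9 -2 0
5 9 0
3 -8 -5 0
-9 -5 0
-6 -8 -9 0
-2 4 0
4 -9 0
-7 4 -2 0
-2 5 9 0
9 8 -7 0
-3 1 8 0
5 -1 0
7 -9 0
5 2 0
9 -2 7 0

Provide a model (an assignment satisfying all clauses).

v1 = T, v2 = F, v3 = T, v4 = T, v5 = T, v6 = F, v7 = F, v8 = F, v9 = F

Pure literal: v4 appears only positively; assign v4 = True.
Try v1 = True.
  then v5 is forced to True.
  then v3 is forced to True.
  then v8 is forced to False.
  then v9 is forced to False.
  then v7 is forced to False.
  then v2 is forced to False.
v6 is now unconstrained; take v6 = False.
Every clause has at least one true literal under this assignment.
Check each clause:
  1. (v1 | v4) — v1 is true.
  2. (v9 | ~v7) — ~v7 is true.
  3. (~v8 | ~v3) — ~v8 is true.
  4. (v3 | ~v5) — v3 is true.
  5. (~v8 | ~v6 | ~v5) — ~v8 is true.
  6. (~v3 | v5 | v1) — v1 is true.
  7. (v3 | v6 | v9) — v3 is true.
  8. (~v2 | ~v8 | ~v9) — ~v8 is true.
  9. (v5 | v9) — v5 is true.
  10. (~v8 | v3 | ~v5) — ~v8 is true.
  11. (~v5 | ~v9) — ~v9 is true.
  12. (~v6 | ~v8 | ~v9) — ~v8 is true.
  13. (v4 | ~v2) — v4 is true.
  14. (v4 | ~v9) — v4 is true.
  15. (~v7 | ~v2 | v4) — ~v7 is true.
  16. (v5 | v9 | ~v2) — v5 is true.
  17. (v8 | v9 | ~v7) — ~v7 is true.
  18. (~v3 | v1 | v8) — v1 is true.
  19. (~v1 | v5) — v5 is true.
  20. (~v9 | v7) — ~v9 is true.
  21. (v2 | v5) — v5 is true.
  22. (v7 | ~v2 | v9) — ~v2 is true.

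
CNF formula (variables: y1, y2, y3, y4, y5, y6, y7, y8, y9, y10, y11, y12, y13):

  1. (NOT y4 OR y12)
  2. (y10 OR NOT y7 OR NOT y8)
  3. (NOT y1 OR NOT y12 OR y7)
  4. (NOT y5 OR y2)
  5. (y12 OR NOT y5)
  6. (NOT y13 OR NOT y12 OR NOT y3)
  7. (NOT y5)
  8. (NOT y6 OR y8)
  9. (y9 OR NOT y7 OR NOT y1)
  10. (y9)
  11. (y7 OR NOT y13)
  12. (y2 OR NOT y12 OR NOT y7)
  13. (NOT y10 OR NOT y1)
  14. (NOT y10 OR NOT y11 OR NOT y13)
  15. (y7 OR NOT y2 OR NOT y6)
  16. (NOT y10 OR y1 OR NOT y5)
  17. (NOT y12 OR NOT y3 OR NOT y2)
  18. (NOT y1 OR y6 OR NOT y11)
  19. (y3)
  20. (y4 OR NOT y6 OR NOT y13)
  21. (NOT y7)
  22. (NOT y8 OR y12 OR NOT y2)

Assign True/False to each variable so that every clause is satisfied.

y1=False, y2=False, y3=True, y4=False, y5=False, y6=False, y7=False, y8=False, y9=True, y10=True, y11=True, y12=True, y13=False

Check each clause:
  1. (NOT y4 OR y12) — y12 is true.
  2. (y10 OR NOT y8 OR NOT y7) — NOT y8 is true.
  3. (NOT y1 OR NOT y12 OR y7) — NOT y1 is true.
  4. (NOT y5 OR y2) — NOT y5 is true.
  5. (y12 OR NOT y5) — NOT y5 is true.
  6. (NOT y13 OR NOT y12 OR NOT y3) — NOT y13 is true.
  7. (NOT y5) — NOT y5 is true.
  8. (NOT y6 OR y8) — NOT y6 is true.
  9. (NOT y1 OR NOT y7 OR y9) — y9 is true.
  10. (y9) — y9 is true.
  11. (y7 OR NOT y13) — NOT y13 is true.
  12. (NOT y7 OR y2 OR NOT y12) — NOT y7 is true.
  13. (NOT y10 OR NOT y1) — NOT y1 is true.
  14. (NOT y10 OR NOT y11 OR NOT y13) — NOT y13 is true.
  15. (NOT y6 OR y7 OR NOT y2) — NOT y6 is true.
  16. (NOT y10 OR y1 OR NOT y5) — NOT y5 is true.
  17. (NOT y2 OR NOT y12 OR NOT y3) — NOT y2 is true.
  18. (NOT y1 OR NOT y11 OR y6) — NOT y1 is true.
  19. (y3) — y3 is true.
  20. (y4 OR NOT y13 OR NOT y6) — NOT y6 is true.
  21. (NOT y7) — NOT y7 is true.
  22. (NOT y2 OR NOT y8 OR y12) — NOT y8 is true.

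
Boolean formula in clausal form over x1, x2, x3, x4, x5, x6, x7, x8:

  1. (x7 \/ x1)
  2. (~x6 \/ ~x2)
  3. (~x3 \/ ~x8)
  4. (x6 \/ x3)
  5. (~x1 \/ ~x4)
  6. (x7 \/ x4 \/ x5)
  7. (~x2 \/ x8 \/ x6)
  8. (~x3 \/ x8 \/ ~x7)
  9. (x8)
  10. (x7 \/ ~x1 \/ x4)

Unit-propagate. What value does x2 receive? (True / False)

False

(x8) stands alone — x8 = True.
In (~x3 \/ ~x8), ~x8 is now false; ~x3 must hold, so x3 = False.
(x3 \/ x6): since x3 = False, the clause reduces to (x6). x6 = True.
From (~x6 \/ ~x2) and x6 = True: x2 = False.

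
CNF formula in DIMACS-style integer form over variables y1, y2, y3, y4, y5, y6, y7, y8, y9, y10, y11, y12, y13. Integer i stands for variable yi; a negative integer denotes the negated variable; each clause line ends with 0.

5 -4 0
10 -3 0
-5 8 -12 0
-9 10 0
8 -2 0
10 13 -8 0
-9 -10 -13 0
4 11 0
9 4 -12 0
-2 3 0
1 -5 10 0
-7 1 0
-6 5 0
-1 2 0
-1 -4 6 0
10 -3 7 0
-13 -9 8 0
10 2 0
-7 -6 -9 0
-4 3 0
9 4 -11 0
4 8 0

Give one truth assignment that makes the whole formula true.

y1=F, y2=F, y3=T, y4=T, y5=T, y6=F, y7=F, y8=T, y9=F, y10=T, y11=F, y12=F, y13=F

Check each clause:
  1. {¬y4, y5} — y5 is true.
  2. {¬y3, y10} — y10 is true.
  3. {¬y12, y8, ¬y5} — y8 is true.
  4. {y10, ¬y9} — y10 is true.
  5. {y8, ¬y2} — y8 is true.
  6. {¬y8, y13, y10} — y10 is true.
  7. {¬y9, ¬y13, ¬y10} — ¬y13 is true.
  8. {y11, y4} — y4 is true.
  9. {¬y12, y9, y4} — ¬y12 is true.
  10. {y3, ¬y2} — y3 is true.
  11. {¬y5, y10, y1} — y10 is true.
  12. {¬y7, y1} — ¬y7 is true.
  13. {¬y6, y5} — ¬y6 is true.
  14. {¬y1, y2} — ¬y1 is true.
  15. {¬y4, ¬y1, y6} — ¬y1 is true.
  16. {y7, y10, ¬y3} — y10 is true.
  17. {¬y9, ¬y13, y8} — y8 is true.
  18. {y10, y2} — y10 is true.
  19. {¬y7, ¬y6, ¬y9} — ¬y7 is true.
  20. {y3, ¬y4} — y3 is true.
  21. {¬y11, y9, y4} — y4 is true.
  22. {y8, y4} — y8 is true.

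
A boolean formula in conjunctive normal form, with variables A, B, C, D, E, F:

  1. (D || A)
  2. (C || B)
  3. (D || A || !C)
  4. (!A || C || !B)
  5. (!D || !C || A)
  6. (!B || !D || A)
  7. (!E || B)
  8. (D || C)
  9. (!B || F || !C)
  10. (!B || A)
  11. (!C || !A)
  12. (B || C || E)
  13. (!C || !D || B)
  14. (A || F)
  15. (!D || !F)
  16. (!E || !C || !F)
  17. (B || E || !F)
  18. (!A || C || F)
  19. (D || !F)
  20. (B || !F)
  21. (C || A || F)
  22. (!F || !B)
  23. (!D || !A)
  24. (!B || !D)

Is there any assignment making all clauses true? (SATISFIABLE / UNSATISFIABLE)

UNSATISFIABLE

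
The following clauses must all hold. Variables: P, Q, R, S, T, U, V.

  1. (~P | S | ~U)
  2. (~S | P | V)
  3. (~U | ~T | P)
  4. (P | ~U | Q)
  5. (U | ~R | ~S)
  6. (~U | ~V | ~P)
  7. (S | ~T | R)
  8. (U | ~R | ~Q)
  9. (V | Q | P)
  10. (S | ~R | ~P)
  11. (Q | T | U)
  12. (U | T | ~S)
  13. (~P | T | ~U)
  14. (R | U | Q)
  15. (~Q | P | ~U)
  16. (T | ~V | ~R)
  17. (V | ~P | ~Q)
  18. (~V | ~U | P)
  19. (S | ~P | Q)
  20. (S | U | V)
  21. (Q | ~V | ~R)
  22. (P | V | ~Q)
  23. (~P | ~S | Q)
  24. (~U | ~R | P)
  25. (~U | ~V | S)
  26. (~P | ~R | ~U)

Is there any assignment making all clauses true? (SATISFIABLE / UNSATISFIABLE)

SATISFIABLE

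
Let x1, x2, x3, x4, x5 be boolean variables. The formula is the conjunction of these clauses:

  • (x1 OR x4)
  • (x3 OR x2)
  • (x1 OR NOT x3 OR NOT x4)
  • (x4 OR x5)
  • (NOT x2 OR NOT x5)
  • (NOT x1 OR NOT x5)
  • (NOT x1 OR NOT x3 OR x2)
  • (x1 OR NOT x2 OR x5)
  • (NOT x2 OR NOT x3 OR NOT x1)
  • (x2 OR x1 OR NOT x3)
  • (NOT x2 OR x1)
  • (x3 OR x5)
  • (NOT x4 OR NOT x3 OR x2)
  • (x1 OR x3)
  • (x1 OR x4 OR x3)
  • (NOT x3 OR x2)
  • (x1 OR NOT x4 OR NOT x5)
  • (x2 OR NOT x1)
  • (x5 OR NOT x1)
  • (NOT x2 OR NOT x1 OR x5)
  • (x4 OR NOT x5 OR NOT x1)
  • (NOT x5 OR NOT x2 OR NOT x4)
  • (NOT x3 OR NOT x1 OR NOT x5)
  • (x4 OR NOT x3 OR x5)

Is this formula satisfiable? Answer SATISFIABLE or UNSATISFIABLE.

UNSATISFIABLE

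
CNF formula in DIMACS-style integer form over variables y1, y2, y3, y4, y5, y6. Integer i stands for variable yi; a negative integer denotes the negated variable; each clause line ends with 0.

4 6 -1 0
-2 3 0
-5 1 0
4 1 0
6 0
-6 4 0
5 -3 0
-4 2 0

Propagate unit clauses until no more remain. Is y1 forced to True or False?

(y6) is a unit clause: y6 = True.
In (¬y6 ∨ y4), ¬y6 is now false; y4 must hold, so y4 = True.
From (¬y4 ∨ y2) and y4 = True: y2 = True.
From (y3 ∨ ¬y2) and y2 = True: y3 = True.
(y5 ∨ ¬y3) with y3 = True leaves only y5, so y5 = True.
From (y1 ∨ ¬y5) and y5 = True: y1 = True.

True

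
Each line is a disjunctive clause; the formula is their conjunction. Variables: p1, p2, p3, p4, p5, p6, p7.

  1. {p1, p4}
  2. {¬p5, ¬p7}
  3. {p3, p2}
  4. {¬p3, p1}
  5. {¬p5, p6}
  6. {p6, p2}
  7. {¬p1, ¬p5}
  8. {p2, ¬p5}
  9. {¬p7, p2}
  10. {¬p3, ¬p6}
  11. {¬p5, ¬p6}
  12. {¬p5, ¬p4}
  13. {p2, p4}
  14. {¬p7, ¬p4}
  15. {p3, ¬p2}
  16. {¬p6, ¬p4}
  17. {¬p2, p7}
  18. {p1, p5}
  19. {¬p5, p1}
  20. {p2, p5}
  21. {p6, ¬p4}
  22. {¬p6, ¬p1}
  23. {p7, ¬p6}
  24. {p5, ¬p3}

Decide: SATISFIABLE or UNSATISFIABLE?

UNSATISFIABLE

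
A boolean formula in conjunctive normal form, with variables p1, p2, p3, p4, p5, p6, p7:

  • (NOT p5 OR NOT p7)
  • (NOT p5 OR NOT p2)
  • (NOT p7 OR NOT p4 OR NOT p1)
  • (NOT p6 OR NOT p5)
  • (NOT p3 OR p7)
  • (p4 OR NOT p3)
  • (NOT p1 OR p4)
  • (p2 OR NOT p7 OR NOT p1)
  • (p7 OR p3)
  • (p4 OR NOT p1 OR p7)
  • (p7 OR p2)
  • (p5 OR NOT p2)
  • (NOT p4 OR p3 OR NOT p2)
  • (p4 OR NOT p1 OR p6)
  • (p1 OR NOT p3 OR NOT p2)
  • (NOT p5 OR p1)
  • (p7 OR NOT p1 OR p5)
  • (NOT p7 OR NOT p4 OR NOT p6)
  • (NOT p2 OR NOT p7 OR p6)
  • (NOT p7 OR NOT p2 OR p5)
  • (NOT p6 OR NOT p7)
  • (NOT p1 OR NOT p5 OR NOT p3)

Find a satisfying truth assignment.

p1=F, p2=F, p3=F, p4=T, p5=F, p6=F, p7=T

Set p1 = False and propagate.
  then p5 is forced to False.
  then p2 is forced to False.
  then p7 is forced to True.
  then p6 is forced to False.
Try p3 = False.
p4 is now unconstrained; take p4 = True.
Check each clause:
  1. (NOT p7 OR NOT p5) — NOT p5 is true.
  2. (NOT p5 OR NOT p2) — NOT p5 is true.
  3. (NOT p1 OR NOT p4 OR NOT p7) — NOT p1 is true.
  4. (NOT p6 OR NOT p5) — NOT p6 is true.
  5. (p7 OR NOT p3) — NOT p3 is true.
  6. (NOT p3 OR p4) — p4 is true.
  7. (NOT p1 OR p4) — p4 is true.
  8. (NOT p7 OR p2 OR NOT p1) — NOT p1 is true.
  9. (p3 OR p7) — p7 is true.
  10. (p4 OR NOT p1 OR p7) — p4 is true.
  11. (p7 OR p2) — p7 is true.
  12. (p5 OR NOT p2) — NOT p2 is true.
  13. (NOT p4 OR NOT p2 OR p3) — NOT p2 is true.
  14. (p4 OR p6 OR NOT p1) — p4 is true.
  15. (NOT p2 OR p1 OR NOT p3) — NOT p3 is true.
  16. (p1 OR NOT p5) — NOT p5 is true.
  17. (p7 OR p5 OR NOT p1) — NOT p1 is true.
  18. (NOT p7 OR NOT p6 OR NOT p4) — NOT p6 is true.
  19. (p6 OR NOT p2 OR NOT p7) — NOT p2 is true.
  20. (NOT p7 OR NOT p2 OR p5) — NOT p2 is true.
  21. (NOT p6 OR NOT p7) — NOT p6 is true.
  22. (NOT p1 OR NOT p3 OR NOT p5) — NOT p5 is true.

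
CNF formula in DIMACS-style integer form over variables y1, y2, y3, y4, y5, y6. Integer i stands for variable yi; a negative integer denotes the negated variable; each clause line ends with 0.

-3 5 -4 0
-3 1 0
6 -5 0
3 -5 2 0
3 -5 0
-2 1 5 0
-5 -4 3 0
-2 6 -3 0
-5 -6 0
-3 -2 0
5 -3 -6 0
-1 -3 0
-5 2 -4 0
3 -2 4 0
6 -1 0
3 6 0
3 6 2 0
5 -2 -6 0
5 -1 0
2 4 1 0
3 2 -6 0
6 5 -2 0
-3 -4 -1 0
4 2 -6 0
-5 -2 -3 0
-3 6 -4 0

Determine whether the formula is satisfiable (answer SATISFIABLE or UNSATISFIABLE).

UNSATISFIABLE

y3 = True:
  propagation gives y1=True; an empty clause results — contradiction.
y3 = False:
  propagation gives y5=False, y6=True, y2=False; an empty clause results — contradiction.
Every branch closes, so no satisfying assignment exists.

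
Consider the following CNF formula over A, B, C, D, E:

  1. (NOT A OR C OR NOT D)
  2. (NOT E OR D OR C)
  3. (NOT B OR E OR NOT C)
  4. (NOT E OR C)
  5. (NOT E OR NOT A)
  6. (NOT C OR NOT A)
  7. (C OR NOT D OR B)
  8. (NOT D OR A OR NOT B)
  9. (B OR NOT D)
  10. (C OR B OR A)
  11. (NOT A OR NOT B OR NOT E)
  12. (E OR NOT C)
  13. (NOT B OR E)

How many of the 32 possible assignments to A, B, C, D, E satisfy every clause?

The models are:
  A=F B=F C=T D=F E=T
  A=F B=T C=T D=F E=T
  A=T B=F C=F D=F E=F
Count: 3.

3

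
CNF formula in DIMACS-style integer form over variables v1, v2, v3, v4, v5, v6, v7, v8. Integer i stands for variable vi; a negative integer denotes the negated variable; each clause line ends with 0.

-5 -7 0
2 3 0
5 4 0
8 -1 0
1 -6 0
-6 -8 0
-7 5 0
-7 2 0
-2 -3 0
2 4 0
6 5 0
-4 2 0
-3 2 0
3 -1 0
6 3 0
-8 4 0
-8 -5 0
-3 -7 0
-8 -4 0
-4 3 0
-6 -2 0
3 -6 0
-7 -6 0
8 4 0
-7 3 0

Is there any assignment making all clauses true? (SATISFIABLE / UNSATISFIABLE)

UNSATISFIABLE

v3 = True:
  propagation gives v2=False; an empty clause results — contradiction.
v3 = False:
  propagation gives v2=True, v1=False, v6=False; an empty clause results — contradiction.
Every branch closes, so no satisfying assignment exists.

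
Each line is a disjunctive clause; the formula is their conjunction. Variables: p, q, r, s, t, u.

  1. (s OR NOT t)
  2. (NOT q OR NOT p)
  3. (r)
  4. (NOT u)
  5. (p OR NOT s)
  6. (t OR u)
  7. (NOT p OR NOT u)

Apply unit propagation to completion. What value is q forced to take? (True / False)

(r) is a unit clause: r = True.
(NOT u) is a unit clause: u = False.
In (u OR t), u is now false; t must hold, so t = True.
(s OR NOT t) with t = True leaves only s, so s = True.
From (NOT s OR p) and s = True: p = True.
(NOT p OR NOT q) with p = True leaves only NOT q, so q = False.

False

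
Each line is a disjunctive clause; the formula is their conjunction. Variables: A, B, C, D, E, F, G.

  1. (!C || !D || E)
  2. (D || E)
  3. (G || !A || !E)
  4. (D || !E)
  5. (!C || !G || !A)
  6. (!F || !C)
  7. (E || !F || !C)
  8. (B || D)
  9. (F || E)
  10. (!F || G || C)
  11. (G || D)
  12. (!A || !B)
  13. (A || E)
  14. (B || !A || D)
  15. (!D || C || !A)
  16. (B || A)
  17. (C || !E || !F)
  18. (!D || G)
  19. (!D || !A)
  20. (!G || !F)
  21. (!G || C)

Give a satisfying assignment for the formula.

A=F, B=T, C=T, D=T, E=T, F=F, G=T

Branch on A: take A = False.
  then E is forced to True.
  then D is forced to True.
  then B is forced to True.
  then G is forced to True.
  then F is forced to False.
  then C is forced to True.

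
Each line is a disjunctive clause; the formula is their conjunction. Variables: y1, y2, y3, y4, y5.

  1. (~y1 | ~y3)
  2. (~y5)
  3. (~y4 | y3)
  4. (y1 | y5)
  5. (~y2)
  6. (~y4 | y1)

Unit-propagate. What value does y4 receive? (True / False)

(~y5) stands alone — y5 = False.
(y5 | y1) with y5 = False leaves only y1, so y1 = True.
(~y1 | ~y3) with y1 = True leaves only ~y3, so y3 = False.
(y3 | ~y4) with y3 = False leaves only ~y4, so y4 = False.

False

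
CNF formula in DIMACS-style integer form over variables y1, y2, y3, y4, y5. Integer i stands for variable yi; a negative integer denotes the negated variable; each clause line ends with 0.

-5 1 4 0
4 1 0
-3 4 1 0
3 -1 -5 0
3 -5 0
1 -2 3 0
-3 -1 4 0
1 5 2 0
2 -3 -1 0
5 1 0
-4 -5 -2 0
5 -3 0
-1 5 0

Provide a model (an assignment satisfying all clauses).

y1=0, y2=0, y3=1, y4=1, y5=1

Try y1 = False.
  then y4 is forced to True.
  then y5 is forced to True.
  then y3 is forced to True.
  then y2 is forced to False.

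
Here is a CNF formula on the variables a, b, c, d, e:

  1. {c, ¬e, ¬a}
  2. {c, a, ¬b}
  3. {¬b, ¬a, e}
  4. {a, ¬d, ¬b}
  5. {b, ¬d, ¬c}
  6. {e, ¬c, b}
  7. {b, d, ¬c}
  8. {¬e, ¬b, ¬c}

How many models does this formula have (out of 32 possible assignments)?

7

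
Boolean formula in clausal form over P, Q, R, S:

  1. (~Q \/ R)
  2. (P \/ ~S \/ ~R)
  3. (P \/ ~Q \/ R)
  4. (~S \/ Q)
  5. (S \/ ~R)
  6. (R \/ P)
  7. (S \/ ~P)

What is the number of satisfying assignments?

Satisfying assignments:
  P=1 Q=1 R=1 S=1
That's 1 in total.

1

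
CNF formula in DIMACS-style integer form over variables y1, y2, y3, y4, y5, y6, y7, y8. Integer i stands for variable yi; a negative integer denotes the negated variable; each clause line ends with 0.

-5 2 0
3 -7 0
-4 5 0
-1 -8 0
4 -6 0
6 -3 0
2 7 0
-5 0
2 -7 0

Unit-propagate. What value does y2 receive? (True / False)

True

Unit clause (!y5) sets y5 = False.
(y5 || !y4) with y5 = False leaves only !y4, so y4 = False.
In (y4 || !y6), y4 is now false; !y6 must hold, so y6 = False.
(!y3 || y6) with y6 = False leaves only !y3, so y3 = False.
From (!y7 || y3) and y3 = False: y7 = False.
(y2 || y7) with y7 = False leaves only y2, so y2 = True.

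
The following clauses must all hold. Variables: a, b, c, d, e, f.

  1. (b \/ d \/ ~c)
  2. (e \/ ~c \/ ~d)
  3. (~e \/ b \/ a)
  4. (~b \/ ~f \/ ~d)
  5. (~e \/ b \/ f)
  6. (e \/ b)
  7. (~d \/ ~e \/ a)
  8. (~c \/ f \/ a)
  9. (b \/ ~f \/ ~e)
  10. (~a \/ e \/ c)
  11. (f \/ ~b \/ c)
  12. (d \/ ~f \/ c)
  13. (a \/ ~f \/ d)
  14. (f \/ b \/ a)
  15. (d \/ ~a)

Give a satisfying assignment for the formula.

Branch on a: take a = True.
  then d is forced to True.
The remaining clauses are satisfied by b = True, c = True, e = True, f = False.
Every clause has at least one true literal under this assignment.

a=True, b=True, c=True, d=True, e=True, f=False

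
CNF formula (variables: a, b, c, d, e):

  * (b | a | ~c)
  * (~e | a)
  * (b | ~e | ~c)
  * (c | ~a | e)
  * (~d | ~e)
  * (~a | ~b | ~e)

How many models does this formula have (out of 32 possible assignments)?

Split on e, then a.
  e=1, a=1: remaining (b,c,d) ∈ {(0,0,0)} — 1.
  e=1, a=0: a clause becomes empty — 0.
  e=0, a=1: remaining (b,c,d) ∈ {(0,1,0); (0,1,1); (1,1,0); (1,1,1)} — 4.
  e=0, a=0: d free; 3 ways for (b,c) × 2^1 = 6.
Total: 1 + 0 + 4 + 6 = 11.

11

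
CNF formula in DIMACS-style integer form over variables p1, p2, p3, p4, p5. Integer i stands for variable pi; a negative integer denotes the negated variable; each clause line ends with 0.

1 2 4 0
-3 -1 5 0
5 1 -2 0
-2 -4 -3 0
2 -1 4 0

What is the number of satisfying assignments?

15

Case analysis on p1 and p2:
  p1=1, p2=1: 5 of the 8 assignments to (p3,p4,p5) work.
  p1=1, p2=0: remaining (p3,p4,p5) ∈ {(0,1,0); (0,1,1); (1,1,1)} — 3.
  p1=0, p2=1: remaining (p3,p4,p5) ∈ {(0,0,1); (0,1,1); (1,0,1)} — 3.
  p1=0, p2=0: remaining (p3,p4,p5) ∈ {(0,1,0); (0,1,1); (1,1,0); (1,1,1)} — 4.
Total: 5 + 3 + 3 + 4 = 15.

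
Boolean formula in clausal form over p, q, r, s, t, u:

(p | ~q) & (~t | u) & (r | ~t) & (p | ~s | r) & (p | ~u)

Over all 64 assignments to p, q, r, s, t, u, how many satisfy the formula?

23

Split on p, then r.
  p=1, r=1: q, s free; 3 ways for (t,u) × 2^2 = 12.
  p=1, r=0: forces t=0; q, s, u free → 2^3 = 8.
  p=0, r=1: remaining (q,s,t,u) ∈ {(0,0,0,0); (0,1,0,0)} — 2.
  p=0, r=0: remaining (q,s,t,u) ∈ {(0,0,0,0)} — 1.
Total: 12 + 8 + 2 + 1 = 23.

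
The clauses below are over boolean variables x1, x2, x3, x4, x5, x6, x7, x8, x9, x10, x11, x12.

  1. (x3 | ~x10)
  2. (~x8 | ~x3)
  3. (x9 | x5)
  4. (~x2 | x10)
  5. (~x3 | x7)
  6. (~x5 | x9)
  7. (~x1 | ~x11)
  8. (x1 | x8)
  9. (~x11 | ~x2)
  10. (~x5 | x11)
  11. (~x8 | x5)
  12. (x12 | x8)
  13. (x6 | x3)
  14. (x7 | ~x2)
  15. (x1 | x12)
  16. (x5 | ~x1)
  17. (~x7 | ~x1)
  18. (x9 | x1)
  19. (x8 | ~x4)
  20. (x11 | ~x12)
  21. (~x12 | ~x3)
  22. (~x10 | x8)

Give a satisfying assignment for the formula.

x2 occurs only negated in the remaining clauses — set x2 = False.
x4 occurs only negated in the remaining clauses — set x4 = False.
Try x1 = False.
  then x8 is forced to True.
  then x3 is forced to False.
  then x10 is forced to False.
  then x5 is forced to True.
  then x9 is forced to True.
  then x11 is forced to True.
  then x6 is forced to True.
  then x12 is forced to True.
x7 is now unconstrained; take x7 = False.
Every clause has at least one true literal under this assignment.
Check each clause:
  1. (~x10 | x3) — ~x10 is true.
  2. (~x8 | ~x3) — ~x3 is true.
  3. (x5 | x9) — x9 is true.
  4. (~x2 | x10) — ~x2 is true.
  5. (~x3 | x7) — ~x3 is true.
  6. (~x5 | x9) — x9 is true.
  7. (~x1 | ~x11) — ~x1 is true.
  8. (x1 | x8) — x8 is true.
  9. (~x2 | ~x11) — ~x2 is true.
  10. (~x5 | x11) — x11 is true.
  11. (~x8 | x5) — x5 is true.
  12. (x8 | x12) — x8 is true.
  13. (x6 | x3) — x6 is true.
  14. (x7 | ~x2) — ~x2 is true.
  15. (x1 | x12) — x12 is true.
  16. (~x1 | x5) — x5 is true.
  17. (~x7 | ~x1) — ~x7 is true.
  18. (x1 | x9) — x9 is true.
  19. (x8 | ~x4) — x8 is true.
  20. (~x12 | x11) — x11 is true.
  21. (~x12 | ~x3) — ~x3 is true.
  22. (x8 | ~x10) — x8 is true.

x1=False, x2=False, x3=False, x4=False, x5=True, x6=True, x7=False, x8=True, x9=True, x10=False, x11=True, x12=True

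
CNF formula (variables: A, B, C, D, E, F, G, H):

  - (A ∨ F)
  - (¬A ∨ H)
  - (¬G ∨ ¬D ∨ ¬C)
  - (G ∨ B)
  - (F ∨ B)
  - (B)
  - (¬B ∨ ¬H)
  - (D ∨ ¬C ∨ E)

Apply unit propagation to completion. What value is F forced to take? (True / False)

Unit clause (B) sets B = True.
In (¬H ∨ ¬B), ¬B is now false; ¬H must hold, so H = False.
In (¬A ∨ H), H is now false; ¬A must hold, so A = False.
In (A ∨ F), A is now false; F must hold, so F = True.

True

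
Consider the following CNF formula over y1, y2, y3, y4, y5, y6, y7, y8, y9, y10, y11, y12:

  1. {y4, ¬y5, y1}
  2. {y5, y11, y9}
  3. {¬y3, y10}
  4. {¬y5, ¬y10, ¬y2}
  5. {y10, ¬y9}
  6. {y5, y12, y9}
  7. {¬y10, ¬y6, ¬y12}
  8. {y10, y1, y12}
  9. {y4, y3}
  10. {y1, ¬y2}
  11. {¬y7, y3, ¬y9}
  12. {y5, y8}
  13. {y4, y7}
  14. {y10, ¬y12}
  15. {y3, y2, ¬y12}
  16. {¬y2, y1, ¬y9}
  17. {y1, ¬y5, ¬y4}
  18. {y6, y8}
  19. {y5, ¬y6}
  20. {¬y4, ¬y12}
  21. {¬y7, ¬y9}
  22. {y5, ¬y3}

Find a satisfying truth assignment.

y1 = 1  y2 = 0  y3 = 1  y4 = 1  y5 = 1  y6 = 1  y7 = 0  y8 = 0  y9 = 0  y10 = 1  y11 = 1  y12 = 0

Check each clause:
  1. {y1, y4, ¬y5} — y1 is true.
  2. {y9, y5, y11} — y11 is true.
  3. {y10, ¬y3} — y10 is true.
  4. {¬y2, ¬y5, ¬y10} — ¬y2 is true.
  5. {y10, ¬y9} — y10 is true.
  6. {y12, y9, y5} — y5 is true.
  7. {¬y6, ¬y10, ¬y12} — ¬y12 is true.
  8. {y10, y12, y1} — y1 is true.
  9. {y4, y3} — y3 is true.
  10. {¬y2, y1} — y1 is true.
  11. {¬y9, y3, ¬y7} — ¬y7 is true.
  12. {y5, y8} — y5 is true.
  13. {y7, y4} — y4 is true.
  14. {¬y12, y10} — y10 is true.
  15. {y2, ¬y12, y3} — y3 is true.
  16. {¬y2, y1, ¬y9} — y1 is true.
  17. {¬y5, ¬y4, y1} — y1 is true.
  18. {y6, y8} — y6 is true.
  19. {y5, ¬y6} — y5 is true.
  20. {¬y4, ¬y12} — ¬y12 is true.
  21. {¬y7, ¬y9} — ¬y7 is true.
  22. {y5, ¬y3} — y5 is true.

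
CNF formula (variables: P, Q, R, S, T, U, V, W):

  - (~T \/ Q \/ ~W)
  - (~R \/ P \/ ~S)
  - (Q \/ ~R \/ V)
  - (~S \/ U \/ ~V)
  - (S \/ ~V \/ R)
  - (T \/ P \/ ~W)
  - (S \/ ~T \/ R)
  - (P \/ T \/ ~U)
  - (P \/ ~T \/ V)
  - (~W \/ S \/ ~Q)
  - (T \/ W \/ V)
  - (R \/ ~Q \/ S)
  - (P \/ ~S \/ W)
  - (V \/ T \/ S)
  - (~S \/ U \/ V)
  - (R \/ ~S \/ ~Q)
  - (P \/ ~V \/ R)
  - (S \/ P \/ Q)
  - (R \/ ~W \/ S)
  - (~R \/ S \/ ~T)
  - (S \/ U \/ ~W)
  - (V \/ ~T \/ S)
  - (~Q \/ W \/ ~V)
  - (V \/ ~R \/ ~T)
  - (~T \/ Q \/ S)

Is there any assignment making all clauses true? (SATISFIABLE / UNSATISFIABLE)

Pure literal: P appears only positively; assign P = True.
Try Q = True.
Set R = True and propagate.
Branch on S: take S = True.
The remaining clauses are satisfied by T = False, U = True, V = True, W = True.
So P=1, Q=1, R=1, S=1, T=0, U=1, V=1, W=1 is a satisfying assignment.

SATISFIABLE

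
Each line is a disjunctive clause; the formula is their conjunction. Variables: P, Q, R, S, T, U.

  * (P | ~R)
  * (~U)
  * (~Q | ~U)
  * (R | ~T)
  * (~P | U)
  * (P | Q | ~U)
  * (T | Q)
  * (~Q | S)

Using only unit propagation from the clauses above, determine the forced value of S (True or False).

True

(~U) stands alone — U = False.
(~P | U): since U = False, the clause reduces to (~P). P = False.
In (P | ~R), P is now false; ~R must hold, so R = False.
(R | ~T): since R = False, the clause reduces to (~T). T = False.
In (Q | T), T is now false; Q must hold, so Q = True.
In (~Q | S), ~Q is now false; S must hold, so S = True.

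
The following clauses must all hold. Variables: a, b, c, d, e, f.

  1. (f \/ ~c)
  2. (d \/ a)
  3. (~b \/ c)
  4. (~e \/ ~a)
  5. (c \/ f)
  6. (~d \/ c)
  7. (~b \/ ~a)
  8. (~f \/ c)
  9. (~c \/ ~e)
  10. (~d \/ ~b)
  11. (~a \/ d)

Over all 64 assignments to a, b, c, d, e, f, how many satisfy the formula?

2

The models are:
  a=F b=F c=T d=T e=F f=T
  a=T b=F c=T d=T e=F f=T
That's 2 in total.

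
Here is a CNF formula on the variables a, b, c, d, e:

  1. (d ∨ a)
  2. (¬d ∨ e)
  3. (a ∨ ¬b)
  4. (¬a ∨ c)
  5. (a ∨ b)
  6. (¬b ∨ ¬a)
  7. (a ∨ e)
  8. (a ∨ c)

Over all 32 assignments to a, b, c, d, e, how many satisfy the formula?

Satisfying assignments:
  a=1 b=0 c=1 d=0 e=0
  a=1 b=0 c=1 d=0 e=1
  a=1 b=0 c=1 d=1 e=1
Count: 3.

3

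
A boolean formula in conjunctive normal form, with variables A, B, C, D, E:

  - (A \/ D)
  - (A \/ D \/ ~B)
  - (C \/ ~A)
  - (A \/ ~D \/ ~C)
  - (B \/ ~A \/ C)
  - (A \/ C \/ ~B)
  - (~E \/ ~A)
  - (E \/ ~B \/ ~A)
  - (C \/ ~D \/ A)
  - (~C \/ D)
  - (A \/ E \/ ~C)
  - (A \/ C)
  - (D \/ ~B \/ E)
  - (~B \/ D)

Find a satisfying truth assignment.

A = T  B = F  C = T  D = T  E = F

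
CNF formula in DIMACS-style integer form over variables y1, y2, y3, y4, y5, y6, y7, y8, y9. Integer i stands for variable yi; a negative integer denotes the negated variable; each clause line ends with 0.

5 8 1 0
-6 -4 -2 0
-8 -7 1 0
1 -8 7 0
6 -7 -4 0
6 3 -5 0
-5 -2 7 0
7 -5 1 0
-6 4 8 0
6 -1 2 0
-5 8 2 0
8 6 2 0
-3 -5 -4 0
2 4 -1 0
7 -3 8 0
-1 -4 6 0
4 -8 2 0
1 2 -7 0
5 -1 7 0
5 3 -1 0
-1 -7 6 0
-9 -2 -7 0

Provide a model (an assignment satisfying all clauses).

y1=True, y2=False, y3=True, y4=True, y5=False, y6=True, y7=True, y8=True, y9=True

Try y1 = True.
Set y2 = False and propagate.
  then y6 is forced to True.
  then y4 is forced to True.
Set y3 = True and propagate.
  then y5 is forced to False.
  then y7 is forced to True.
y8, y9 are now unconstrained; take y8 = True, y9 = True.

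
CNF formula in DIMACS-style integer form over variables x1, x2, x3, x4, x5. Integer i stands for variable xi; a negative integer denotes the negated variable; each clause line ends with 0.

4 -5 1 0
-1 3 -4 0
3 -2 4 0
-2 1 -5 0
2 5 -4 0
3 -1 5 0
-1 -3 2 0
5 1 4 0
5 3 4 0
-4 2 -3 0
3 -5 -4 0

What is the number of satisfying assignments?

7

Satisfying assignments:
  x1=F x2=T x3=F x4=T x5=F
  x1=F x2=T x3=T x4=T x5=F
  x1=T x2=F x3=F x4=F x5=T
  x1=T x2=T x3=T x4=F x5=F
  x1=T x2=T x3=T x4=F x5=T
  x1=T x2=T x3=T x4=T x5=F
  x1=T x2=T x3=T x4=T x5=T
That's 7 in total.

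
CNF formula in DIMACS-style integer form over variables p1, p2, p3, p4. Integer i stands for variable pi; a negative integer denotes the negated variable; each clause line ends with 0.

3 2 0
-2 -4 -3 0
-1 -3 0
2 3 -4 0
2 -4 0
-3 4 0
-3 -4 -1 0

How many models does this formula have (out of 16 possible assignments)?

4

The models are:
  p1=F p2=T p3=F p4=F
  p1=F p2=T p3=F p4=T
  p1=T p2=T p3=F p4=F
  p1=T p2=T p3=F p4=T
That's 4 in total.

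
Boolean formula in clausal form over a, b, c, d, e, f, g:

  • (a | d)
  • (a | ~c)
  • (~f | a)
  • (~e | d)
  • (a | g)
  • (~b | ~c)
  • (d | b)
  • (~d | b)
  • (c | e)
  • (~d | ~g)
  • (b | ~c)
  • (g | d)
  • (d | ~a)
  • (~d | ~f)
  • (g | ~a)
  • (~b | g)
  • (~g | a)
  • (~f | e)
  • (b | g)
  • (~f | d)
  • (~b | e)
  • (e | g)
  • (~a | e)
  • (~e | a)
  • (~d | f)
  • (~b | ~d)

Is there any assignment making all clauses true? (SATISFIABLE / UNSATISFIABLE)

d = True:
  propagation gives b=True; an empty clause results — contradiction.
d = False:
  propagation gives a=True; an empty clause results — contradiction.
Every branch closes, so no satisfying assignment exists.

UNSATISFIABLE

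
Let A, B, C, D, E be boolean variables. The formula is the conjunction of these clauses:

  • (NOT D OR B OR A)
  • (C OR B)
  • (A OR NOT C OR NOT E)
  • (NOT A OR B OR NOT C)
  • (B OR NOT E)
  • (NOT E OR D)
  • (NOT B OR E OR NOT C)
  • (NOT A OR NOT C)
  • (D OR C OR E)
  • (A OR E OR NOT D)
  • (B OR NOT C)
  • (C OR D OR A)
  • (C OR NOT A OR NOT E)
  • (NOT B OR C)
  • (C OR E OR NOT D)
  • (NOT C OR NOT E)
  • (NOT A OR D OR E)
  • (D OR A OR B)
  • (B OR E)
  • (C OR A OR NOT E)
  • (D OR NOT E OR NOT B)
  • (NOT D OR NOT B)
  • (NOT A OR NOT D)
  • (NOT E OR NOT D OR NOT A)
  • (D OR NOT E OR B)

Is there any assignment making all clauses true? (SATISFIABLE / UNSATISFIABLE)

UNSATISFIABLE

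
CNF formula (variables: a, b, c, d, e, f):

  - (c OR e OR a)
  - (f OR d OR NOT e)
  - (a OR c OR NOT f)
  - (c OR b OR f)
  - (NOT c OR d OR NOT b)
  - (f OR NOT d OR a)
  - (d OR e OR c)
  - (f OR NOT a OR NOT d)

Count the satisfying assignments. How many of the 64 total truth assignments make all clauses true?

Split on c, then d.
  c=T, d=T: forces f=T; a, b, e free → 2^3 = 8.
  c=T, d=F: a free; 3 ways for (b,e,f) × 2^1 = 6.
  c=F, d=T: remaining (a,b,e,f) ∈ {(T,F,F,T); (T,F,T,T); (T,T,F,T); (T,T,T,T)} — 4.
  c=F, d=F: remaining (a,b,e,f) ∈ {(T,F,T,T); (T,T,T,T)} — 2.
Total: 8 + 6 + 4 + 2 = 20.

20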